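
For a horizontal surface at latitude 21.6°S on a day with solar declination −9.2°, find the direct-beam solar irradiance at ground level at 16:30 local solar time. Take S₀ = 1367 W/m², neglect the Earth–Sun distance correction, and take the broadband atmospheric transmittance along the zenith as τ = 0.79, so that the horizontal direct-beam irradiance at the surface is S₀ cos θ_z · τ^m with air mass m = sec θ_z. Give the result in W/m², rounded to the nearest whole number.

316 W/m²

Hour angle H = 15° × (16.5 − 12) = 67.50°.
cos θ_z = sin(-21.6°) sin(-9.2°) + cos(-21.6°) cos(-9.2°) cos(67.50°) = 0.0589 + 0.3512 = 0.4101.
Air mass m = 1/cos θ_z = 1/0.4101 = 2.438; τ^m = 0.79^2.438 = 0.5629.
Surface direct beam = 1367 × 0.4101 × 0.5629 = 315.57 W/m².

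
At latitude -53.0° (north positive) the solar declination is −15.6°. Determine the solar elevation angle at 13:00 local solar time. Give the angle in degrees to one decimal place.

Hour angle H = 15° × (13 − 12) = 15.00°.
cos θ_z = sin(-53.0°) sin(-15.6°) + cos(-53.0°) cos(-15.6°) cos(15.00°) = 0.2148 + 0.5599 = 0.7747.
θ_z = arccos(0.7747) = 39.22°, so the elevation is 90° − 39.22° = 50.78°.

50.8°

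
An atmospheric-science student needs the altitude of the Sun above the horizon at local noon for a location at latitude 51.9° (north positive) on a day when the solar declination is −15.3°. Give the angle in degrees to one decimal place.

At local solar noon the hour angle is zero, so the elevation is 90° − |φ − δ| = 90° − |51.9° − (-15.3°)| = 90° − 67.2° = 22.8°.

22.8°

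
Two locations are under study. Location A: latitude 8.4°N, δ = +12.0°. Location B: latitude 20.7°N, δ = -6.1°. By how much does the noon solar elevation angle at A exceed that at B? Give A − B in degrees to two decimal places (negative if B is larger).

+23.20°

A: 90° − |8.4 − (12.0)| = 86.40°.
B: 90° − |20.7 − (-6.1)| = 63.20°.
A − B = 86.40 − 63.20 = 23.20°.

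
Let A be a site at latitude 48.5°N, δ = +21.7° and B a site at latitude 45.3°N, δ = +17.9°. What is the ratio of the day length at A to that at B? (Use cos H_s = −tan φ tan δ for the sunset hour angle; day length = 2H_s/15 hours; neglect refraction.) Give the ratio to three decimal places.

A: H_s = arccos(−tan 48.5° · tan 21.7°) = 116.73°, so 2H_s/15 = 15.5640 h.
B: H_s = arccos(−tan 45.3° · tan 17.9°) = 109.05°, so 2H_s/15 = 14.5400 h.
Ratio A/B = 15.5640 / 14.5400 = 1.0704.

1.070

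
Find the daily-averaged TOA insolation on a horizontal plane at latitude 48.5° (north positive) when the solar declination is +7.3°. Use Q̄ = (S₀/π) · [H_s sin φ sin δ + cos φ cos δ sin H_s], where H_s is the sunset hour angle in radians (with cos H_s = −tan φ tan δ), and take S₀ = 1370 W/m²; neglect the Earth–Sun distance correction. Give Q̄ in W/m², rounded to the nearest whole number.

355 W/m²

cos H_s = −tan(48.5°) · tan(7.3°) = -0.1448, so H_s = arccos(-0.1448) = 98.33°. In radians, H_s = 1.7162.
H_s sin φ sin δ = 1.7162 × 0.7490 × 0.1271 = 0.1634.
cos φ cos δ sin H_s = 0.6626 × 0.9919 × 0.9894 = 0.6503.
Q̄ = (1370/π) × (0.1634 + 0.6503) = 436.08 × 0.8137 = 354.84 W/m².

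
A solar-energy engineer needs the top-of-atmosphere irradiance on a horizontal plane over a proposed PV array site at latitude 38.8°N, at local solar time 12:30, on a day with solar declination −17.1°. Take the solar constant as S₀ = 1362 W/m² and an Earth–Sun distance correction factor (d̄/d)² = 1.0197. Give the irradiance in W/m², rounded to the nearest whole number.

Hour angle H = 15° × (12.5 − 12) = 7.50°.
With φ = 38.8°, δ = -17.1°, H = 7.50°: sin φ sin δ = -0.1842, cos φ cos δ cos H = 0.7385, so cos θ_z = 0.5543.
Top-of-atmosphere irradiance = S₀ (d̄/d)² cos θ_z = 1362 × 1.0197 × 0.5543 = 769.83 W/m².

770 W/m²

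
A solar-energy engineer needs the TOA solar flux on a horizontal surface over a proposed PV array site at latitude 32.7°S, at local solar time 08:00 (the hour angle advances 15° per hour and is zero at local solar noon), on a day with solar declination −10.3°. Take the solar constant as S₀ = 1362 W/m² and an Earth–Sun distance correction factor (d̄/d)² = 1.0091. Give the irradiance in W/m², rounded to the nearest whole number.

Hour angle H = 15° × (8 − 12) = -60.00°.
cos θ_z = sin φ sin δ + cos φ cos δ cos H = (-0.5402)(-0.1788) + (0.8415)(0.9839)(0.5000) = 0.5106.
Top-of-atmosphere irradiance = S₀ (d̄/d)² cos θ_z = 1362 × 1.0091 × 0.5106 = 701.77 W/m².

702 W/m²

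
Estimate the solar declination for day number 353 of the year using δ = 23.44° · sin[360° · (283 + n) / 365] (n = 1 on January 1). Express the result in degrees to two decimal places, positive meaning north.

360 × (283 + 353) / 365 = 627.288°; sin(627.288°) = -0.9989.
δ = 23.44 × -0.9989 = -23.414° ≈ -23.41°.

-23.41°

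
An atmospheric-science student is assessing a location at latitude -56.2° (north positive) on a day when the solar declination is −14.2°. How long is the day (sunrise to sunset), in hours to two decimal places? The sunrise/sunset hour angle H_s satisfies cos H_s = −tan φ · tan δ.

14.96 hours

cos H_s = −tan(-56.2°) · tan(-14.2°) = -0.3780, so H_s = arccos(-0.3780) = 112.21°.
Day length = 2 H_s / 15° h⁻¹ = 224.42° / 15 = 14.961 h.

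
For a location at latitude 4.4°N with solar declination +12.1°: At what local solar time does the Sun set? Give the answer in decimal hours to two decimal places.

−tan φ tan δ = −(0.0769)(0.2144) = -0.0165; H_s = arccos(-0.0165) = 90.95°.
Sunset is at 12 + H_s/15 = 12 + 6.063 = 18.063 h local solar time.

18.06 h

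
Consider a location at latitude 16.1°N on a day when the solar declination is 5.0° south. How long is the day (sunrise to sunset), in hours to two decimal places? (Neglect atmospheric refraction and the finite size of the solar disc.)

11.81 hours

−tan φ tan δ = −(0.2886)(-0.0875) = 0.0253; H_s = arccos(0.0253) = 88.55°.
Day length = 2 H_s / 15° h⁻¹ = 177.10° / 15 = 11.807 h.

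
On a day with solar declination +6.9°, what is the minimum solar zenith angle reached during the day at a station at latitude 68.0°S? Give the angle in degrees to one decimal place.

74.9°

At local solar noon the hour angle is zero, so the zenith angle is |φ − δ| = |-68.0° − (6.9°)| = 74.9°.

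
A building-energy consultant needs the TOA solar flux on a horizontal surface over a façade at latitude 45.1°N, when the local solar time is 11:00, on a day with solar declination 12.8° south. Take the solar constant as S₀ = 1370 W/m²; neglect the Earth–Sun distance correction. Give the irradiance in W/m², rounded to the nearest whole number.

Hour angle H = 15° × (11 − 12) = -15.00°.
cos θ_z = sin φ sin δ + cos φ cos δ cos H = (0.7083)(-0.2215) + (0.7059)(0.9751)(0.9659) = 0.5080.
Top-of-atmosphere irradiance = S₀ cos θ_z = 1370 × 0.5080 = 695.96 W/m².

696 W/m²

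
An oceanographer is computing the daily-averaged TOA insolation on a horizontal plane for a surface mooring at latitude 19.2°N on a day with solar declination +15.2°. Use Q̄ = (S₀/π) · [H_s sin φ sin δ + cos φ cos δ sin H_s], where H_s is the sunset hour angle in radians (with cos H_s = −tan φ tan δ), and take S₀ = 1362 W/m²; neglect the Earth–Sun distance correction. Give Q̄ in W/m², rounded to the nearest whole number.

456 W/m²

cos H_s = −tan(19.2°) · tan(15.2°) = -0.0946, so H_s = arccos(-0.0946) = 95.43°. In radians, H_s = 1.6656.
H_s sin φ sin δ = 1.6656 × 0.3289 × 0.2622 = 0.1436.
cos φ cos δ sin H_s = 0.9444 × 0.9650 × 0.9955 = 0.9072.
Q̄ = (1362/π) × (0.1436 + 0.9072) = 433.54 × 1.0508 = 455.56 W/m².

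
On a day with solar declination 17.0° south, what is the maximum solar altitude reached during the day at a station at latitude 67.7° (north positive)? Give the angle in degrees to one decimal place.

At local solar noon the hour angle is zero, so the elevation is 90° − |φ − δ| = 90° − |67.7° − (-17.0°)| = 90° − 84.7° = 5.3°.

5.3°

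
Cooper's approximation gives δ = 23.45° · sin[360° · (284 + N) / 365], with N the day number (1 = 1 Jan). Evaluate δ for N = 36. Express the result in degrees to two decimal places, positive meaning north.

360 × (284 + 36) / 365 = 315.616°; sin(315.616°) = -0.6995.
δ = 23.45 × -0.6995 = -16.403° ≈ -16.40°.

-16.40°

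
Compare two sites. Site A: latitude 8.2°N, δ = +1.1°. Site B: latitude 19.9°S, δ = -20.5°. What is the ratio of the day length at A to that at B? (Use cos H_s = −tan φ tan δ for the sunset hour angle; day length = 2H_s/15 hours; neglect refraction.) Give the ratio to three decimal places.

A: H_s = arccos(−tan 8.2° · tan 1.1°) = 90.16°, so 2H_s/15 = 12.0213 h.
B: H_s = arccos(−tan -19.9° · tan -20.5°) = 97.78°, so 2H_s/15 = 13.0373 h.
Ratio A/B = 12.0213 / 13.0373 = 0.9221.

0.922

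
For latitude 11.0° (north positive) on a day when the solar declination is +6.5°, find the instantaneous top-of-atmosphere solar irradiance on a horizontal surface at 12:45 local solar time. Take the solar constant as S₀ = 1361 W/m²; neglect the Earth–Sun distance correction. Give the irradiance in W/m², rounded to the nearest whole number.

Hour angle H = 15° × (12.75 − 12) = 11.25°.
With φ = 11.0°, δ = 6.5°, H = 11.25°: sin φ sin δ = 0.0216, cos φ cos δ cos H = 0.9566, so cos θ_z = 0.9782.
Top-of-atmosphere irradiance = S₀ cos θ_z = 1361 × 0.9782 = 1331.33 W/m².

1331 W/m²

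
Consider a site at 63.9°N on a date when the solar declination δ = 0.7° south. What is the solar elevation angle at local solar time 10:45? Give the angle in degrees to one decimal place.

Hour angle H = 15° × (10.75 − 12) = -18.75°.
cos θ_z = sin φ sin δ + cos φ cos δ cos H = (0.8980)(-0.0122) + (0.4399)(0.9999)(0.9469) = 0.4055.
θ_z = arccos(0.4055) = 66.08°, so the elevation is 90° − 66.08° = 23.92°.

23.9°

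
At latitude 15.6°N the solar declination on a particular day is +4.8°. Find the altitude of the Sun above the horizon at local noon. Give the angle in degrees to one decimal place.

79.2°

At local solar noon the hour angle is zero, so the elevation is 90° − |φ − δ| = 90° − |15.6° − (4.8°)| = 90° − 10.8° = 79.2°.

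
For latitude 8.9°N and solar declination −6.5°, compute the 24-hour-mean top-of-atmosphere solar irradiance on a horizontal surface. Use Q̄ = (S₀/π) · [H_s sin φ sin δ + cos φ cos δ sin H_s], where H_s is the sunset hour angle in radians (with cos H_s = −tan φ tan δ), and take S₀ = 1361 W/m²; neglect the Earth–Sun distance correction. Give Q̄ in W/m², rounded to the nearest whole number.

413 W/m²

The sunset hour angle satisfies cos H_s = −tan φ tan δ = 0.0178, giving H_s = 88.98°. In radians, H_s = 1.5530.
H_s sin φ sin δ = 1.5530 × 0.1547 × -0.1132 = -0.0272.
cos φ cos δ sin H_s = 0.9880 × 0.9936 × 0.9998 = 0.9815.
Q̄ = (1361/π) × (-0.0272 + 0.9815) = 433.22 × 0.9543 = 413.42 W/m².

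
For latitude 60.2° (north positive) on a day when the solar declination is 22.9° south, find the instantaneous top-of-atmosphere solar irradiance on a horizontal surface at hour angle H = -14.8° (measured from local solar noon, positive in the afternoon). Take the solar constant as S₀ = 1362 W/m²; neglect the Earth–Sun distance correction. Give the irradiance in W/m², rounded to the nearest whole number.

cos θ_z = sin φ sin δ + cos φ cos δ cos H = (0.8678)(-0.3891) + (0.4970)(0.9212)(0.9668) = 0.1050.
Top-of-atmosphere irradiance = S₀ cos θ_z = 1362 × 0.1050 = 143.01 W/m².

143 W/m²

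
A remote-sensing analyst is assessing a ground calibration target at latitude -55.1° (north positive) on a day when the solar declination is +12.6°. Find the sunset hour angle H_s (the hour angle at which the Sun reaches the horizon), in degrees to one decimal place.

cos H_s = −tan(-55.1°) · tan(12.6°) = 0.3204, so H_s = arccos(0.3204) = 71.31°.

71.3°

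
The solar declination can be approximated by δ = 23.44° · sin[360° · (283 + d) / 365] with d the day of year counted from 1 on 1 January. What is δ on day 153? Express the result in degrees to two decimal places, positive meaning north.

+22.03°

360 × (283 + 153) / 365 = 430.027°; sin(430.027°) = 0.9399.
δ = 23.44 × 0.9399 = 22.031° ≈ +22.03°.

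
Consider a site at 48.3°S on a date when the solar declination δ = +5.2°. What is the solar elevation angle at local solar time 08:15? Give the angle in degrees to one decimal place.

Hour angle H = 15° × (8.25 − 12) = -56.25°.
With φ = -48.3°, δ = 5.2°, H = -56.25°: sin φ sin δ = -0.0677, cos φ cos δ cos H = 0.3681, so cos θ_z = 0.3004.
θ_z = arccos(0.3004) = 72.52°, so the elevation is 90° − 72.52° = 17.48°.

17.5°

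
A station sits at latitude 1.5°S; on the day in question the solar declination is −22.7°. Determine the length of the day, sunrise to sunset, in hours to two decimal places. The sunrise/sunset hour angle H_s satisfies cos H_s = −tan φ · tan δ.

12.08 hours

The sunset hour angle satisfies cos H_s = −tan φ tan δ = -0.0110, giving H_s = 90.63°.
Day length = 2 H_s / 15° h⁻¹ = 181.26° / 15 = 12.084 h.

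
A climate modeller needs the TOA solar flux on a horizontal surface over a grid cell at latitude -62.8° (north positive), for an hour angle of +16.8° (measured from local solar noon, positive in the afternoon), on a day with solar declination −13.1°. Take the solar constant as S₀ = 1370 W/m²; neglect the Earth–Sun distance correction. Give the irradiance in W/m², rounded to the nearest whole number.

cos θ_z = sin(-62.8°) sin(-13.1°) + cos(-62.8°) cos(-13.1°) cos(16.80°) = 0.2016 + 0.4262 = 0.6278.
Top-of-atmosphere irradiance = S₀ cos θ_z = 1370 × 0.6278 = 860.09 W/m².

860 W/m²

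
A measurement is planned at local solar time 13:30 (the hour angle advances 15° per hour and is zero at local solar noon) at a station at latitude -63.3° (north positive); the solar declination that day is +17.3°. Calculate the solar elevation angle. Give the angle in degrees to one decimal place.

Hour angle H = 15° × (13.5 − 12) = 22.50°.
cos θ_z = sin(-63.3°) sin(17.3°) + cos(-63.3°) cos(17.3°) cos(22.50°) = -0.2657 + 0.3963 = 0.1306.
θ_z = arccos(0.1306) = 82.50°, so the elevation is 90° − 82.50° = 7.50°.

7.5°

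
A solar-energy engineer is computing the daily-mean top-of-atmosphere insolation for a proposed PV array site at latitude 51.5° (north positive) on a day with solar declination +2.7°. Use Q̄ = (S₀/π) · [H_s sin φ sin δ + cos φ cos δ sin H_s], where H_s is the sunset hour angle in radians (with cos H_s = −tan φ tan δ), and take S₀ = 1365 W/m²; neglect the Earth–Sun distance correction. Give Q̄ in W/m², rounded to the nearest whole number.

296 W/m²

The sunset hour angle satisfies cos H_s = −tan φ tan δ = -0.0593, giving H_s = 93.40°. In radians, H_s = 1.6301.
H_s sin φ sin δ = 1.6301 × 0.7826 × 0.0471 = 0.0601.
cos φ cos δ sin H_s = 0.6225 × 0.9989 × 0.9982 = 0.6207.
Q̄ = (1365/π) × (0.0601 + 0.6207) = 434.49 × 0.6808 = 295.80 W/m².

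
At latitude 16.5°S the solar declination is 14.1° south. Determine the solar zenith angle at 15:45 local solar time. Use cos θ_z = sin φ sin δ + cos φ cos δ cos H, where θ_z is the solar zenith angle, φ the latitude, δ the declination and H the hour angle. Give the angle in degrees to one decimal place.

Hour angle H = 15° × (15.75 − 12) = 56.25°.
cos θ_z = sin(-16.5°) sin(-14.1°) + cos(-16.5°) cos(-14.1°) cos(56.25°) = 0.0692 + 0.5166 = 0.5858.
θ_z = arccos(0.5858) = 54.14°.

54.1°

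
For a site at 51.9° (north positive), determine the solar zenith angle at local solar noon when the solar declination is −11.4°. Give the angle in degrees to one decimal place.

At local solar noon the hour angle is zero, so the zenith angle is |φ − δ| = |51.9° − (-11.4°)| = 63.3°.

63.3°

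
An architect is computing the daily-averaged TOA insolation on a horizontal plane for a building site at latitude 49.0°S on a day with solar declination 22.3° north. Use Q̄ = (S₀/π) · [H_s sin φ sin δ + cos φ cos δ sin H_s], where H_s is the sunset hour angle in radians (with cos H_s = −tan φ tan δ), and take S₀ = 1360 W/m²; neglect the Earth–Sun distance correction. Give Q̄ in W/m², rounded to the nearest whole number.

98 W/m²

The sunset hour angle satisfies cos H_s = −tan φ tan δ = 0.4718, giving H_s = 61.85°. In radians, H_s = 1.0795.
H_s sin φ sin δ = 1.0795 × -0.7547 × 0.3795 = -0.3092.
cos φ cos δ sin H_s = 0.6561 × 0.9252 × 0.8817 = 0.5352.
Q̄ = (1360/π) × (-0.3092 + 0.5352) = 432.90 × 0.2260 = 97.84 W/m².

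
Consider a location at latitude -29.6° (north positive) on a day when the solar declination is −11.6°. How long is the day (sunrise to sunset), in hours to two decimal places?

12.89 hours

The sunset hour angle satisfies cos H_s = −tan φ tan δ = -0.1166, giving H_s = 96.70°.
Day length = 2 H_s / 15° h⁻¹ = 193.40° / 15 = 12.893 h.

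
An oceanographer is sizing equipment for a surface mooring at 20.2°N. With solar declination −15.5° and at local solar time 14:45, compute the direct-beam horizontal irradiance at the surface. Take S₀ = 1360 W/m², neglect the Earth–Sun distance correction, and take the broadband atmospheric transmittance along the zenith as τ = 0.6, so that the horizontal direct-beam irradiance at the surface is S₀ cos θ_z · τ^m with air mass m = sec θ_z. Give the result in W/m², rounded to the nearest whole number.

Hour angle H = 15° × (14.75 − 12) = 41.25°.
With φ = 20.2°, δ = -15.5°, H = 41.25°: sin φ sin δ = -0.0923, cos φ cos δ cos H = 0.6799, so cos θ_z = 0.5876.
Air mass m = 1/cos θ_z = 1/0.5876 = 1.702; τ^m = 0.6^1.702 = 0.4192.
Surface direct beam = 1360 × 0.5876 × 0.4192 = 335.00 W/m².

335 W/m²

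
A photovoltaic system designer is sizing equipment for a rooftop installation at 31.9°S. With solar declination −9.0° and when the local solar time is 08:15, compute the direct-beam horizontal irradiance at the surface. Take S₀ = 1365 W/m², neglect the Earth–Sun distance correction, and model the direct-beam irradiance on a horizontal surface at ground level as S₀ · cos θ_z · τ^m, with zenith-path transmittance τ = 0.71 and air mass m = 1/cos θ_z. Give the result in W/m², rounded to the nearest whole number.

Hour angle H = 15° × (8.25 − 12) = -56.25°.
cos θ_z = sin(-31.9°) sin(-9.0°) + cos(-31.9°) cos(-9.0°) cos(-56.25°) = 0.0827 + 0.4659 = 0.5486.
Air mass m = 1/cos θ_z = 1/0.5486 = 1.823; τ^m = 0.71^1.823 = 0.5356.
Surface direct beam = 1365 × 0.5486 × 0.5356 = 401.08 W/m².

401 W/m²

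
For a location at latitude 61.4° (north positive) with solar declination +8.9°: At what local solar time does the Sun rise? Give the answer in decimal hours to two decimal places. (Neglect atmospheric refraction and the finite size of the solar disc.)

−tan φ tan δ = −(1.8341)(0.1566) = -0.2872; H_s = arccos(-0.2872) = 106.69°.
Sunrise is at 12 − H_s/15 = 12 − 7.113 = 4.887 h local solar time.

4.89 h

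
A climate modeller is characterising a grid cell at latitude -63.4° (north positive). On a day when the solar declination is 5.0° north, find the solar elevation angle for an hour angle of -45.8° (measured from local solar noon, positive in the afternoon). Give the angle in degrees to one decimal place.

13.5°

With φ = -63.4°, δ = 5.0°, H = -45.80°: sin φ sin δ = -0.0779, cos φ cos δ cos H = 0.3110, so cos θ_z = 0.2331.
θ_z = arccos(0.2331) = 76.52°, so the elevation is 90° − 76.52° = 13.48°.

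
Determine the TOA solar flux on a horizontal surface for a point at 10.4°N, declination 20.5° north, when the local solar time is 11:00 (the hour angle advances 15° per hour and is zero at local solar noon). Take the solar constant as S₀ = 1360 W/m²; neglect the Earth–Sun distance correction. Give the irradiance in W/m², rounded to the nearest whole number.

Hour angle H = 15° × (11 − 12) = -15.00°.
cos θ_z = sin φ sin δ + cos φ cos δ cos H = (0.1805)(0.3502) + (0.9836)(0.9367)(0.9659) = 0.9531.
Top-of-atmosphere irradiance = S₀ cos θ_z = 1360 × 0.9531 = 1296.22 W/m².

1296 W/m²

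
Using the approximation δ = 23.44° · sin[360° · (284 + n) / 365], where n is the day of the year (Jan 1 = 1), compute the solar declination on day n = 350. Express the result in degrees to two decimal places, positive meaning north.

360 × (284 + 350) / 365 = 625.315°; sin(625.315°) = -0.9967.
δ = 23.44 × -0.9967 = -23.363° ≈ -23.36°.

-23.36°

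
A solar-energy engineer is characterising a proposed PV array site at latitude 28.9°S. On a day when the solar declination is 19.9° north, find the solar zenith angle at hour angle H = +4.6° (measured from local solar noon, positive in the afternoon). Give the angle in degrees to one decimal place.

cos θ_z = sin φ sin δ + cos φ cos δ cos H = (-0.4833)(0.3404) + (0.8755)(0.9403)(0.9968) = 0.6561.
θ_z = arccos(0.6561) = 49.00°.

49.0°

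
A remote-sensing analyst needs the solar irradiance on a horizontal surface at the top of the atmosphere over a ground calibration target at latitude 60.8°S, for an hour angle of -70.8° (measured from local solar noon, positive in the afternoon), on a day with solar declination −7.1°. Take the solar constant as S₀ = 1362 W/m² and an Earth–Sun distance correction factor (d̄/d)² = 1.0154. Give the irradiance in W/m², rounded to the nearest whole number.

369 W/m²

cos θ_z = sin(-60.8°) sin(-7.1°) + cos(-60.8°) cos(-7.1°) cos(-70.80°) = 0.1079 + 0.1592 = 0.2671.
Top-of-atmosphere irradiance = S₀ (d̄/d)² cos θ_z = 1362 × 1.0154 × 0.2671 = 369.39 W/m².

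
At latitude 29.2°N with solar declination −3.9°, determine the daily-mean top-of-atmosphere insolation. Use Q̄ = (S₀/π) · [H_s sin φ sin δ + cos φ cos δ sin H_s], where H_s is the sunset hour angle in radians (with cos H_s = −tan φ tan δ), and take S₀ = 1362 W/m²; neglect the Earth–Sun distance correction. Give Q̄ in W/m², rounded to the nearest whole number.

cos H_s = −tan(29.2°) · tan(-3.9°) = 0.0381, so H_s = arccos(0.0381) = 87.82°. In radians, H_s = 1.5327.
H_s sin φ sin δ = 1.5327 × 0.4879 × -0.0680 = -0.0509.
cos φ cos δ sin H_s = 0.8729 × 0.9977 × 0.9993 = 0.8703.
Q̄ = (1362/π) × (-0.0509 + 0.8703) = 433.54 × 0.8194 = 355.24 W/m².

355 W/m²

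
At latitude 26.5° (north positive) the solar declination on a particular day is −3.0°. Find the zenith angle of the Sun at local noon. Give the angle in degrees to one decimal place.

At local solar noon the hour angle is zero, so the zenith angle is |φ − δ| = |26.5° − (-3.0°)| = 29.5°.

29.5°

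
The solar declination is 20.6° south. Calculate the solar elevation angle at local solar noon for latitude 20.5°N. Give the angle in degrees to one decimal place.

48.9°

At local solar noon the hour angle is zero, so the elevation is 90° − |φ − δ| = 90° − |20.5° − (-20.6°)| = 90° − 41.1° = 48.9°.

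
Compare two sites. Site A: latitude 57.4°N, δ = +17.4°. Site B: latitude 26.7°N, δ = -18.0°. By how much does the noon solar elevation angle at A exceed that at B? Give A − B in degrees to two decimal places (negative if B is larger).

A: 90° − |57.4 − (17.4)| = 50.00°.
B: 90° − |26.7 − (-18.0)| = 45.30°.
A − B = 50.00 − 45.30 = 4.70°.

+4.70°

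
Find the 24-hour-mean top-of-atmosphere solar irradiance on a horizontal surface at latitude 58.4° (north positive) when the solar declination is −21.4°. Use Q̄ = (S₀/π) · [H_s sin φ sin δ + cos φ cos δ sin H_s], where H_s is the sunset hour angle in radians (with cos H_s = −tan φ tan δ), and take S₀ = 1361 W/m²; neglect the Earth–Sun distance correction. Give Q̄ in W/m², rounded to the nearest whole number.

The sunset hour angle satisfies cos H_s = −tan φ tan δ = 0.6370, giving H_s = 50.43°. In radians, H_s = 0.8802.
H_s sin φ sin δ = 0.8802 × 0.8517 × -0.3649 = -0.2736.
cos φ cos δ sin H_s = 0.5240 × 0.9311 × 0.7709 = 0.3761.
Q̄ = (1361/π) × (-0.2736 + 0.3761) = 433.22 × 0.1025 = 44.41 W/m².

44 W/m²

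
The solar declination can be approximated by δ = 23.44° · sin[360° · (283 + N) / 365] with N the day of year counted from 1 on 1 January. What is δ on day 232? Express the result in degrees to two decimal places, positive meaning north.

+12.44°

360 × (283 + 232) / 365 = 507.945°; sin(507.945°) = 0.5307.
δ = 23.44 × 0.5307 = 12.440° ≈ +12.44°.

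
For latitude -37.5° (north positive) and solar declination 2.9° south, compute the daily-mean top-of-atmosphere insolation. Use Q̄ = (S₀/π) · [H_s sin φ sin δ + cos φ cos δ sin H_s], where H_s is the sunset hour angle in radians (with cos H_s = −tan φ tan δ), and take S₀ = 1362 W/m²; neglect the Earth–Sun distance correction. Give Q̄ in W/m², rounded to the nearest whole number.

The sunset hour angle satisfies cos H_s = −tan φ tan δ = -0.0389, giving H_s = 92.23°. In radians, H_s = 1.6097.
H_s sin φ sin δ = 1.6097 × -0.6088 × -0.0506 = 0.0496.
cos φ cos δ sin H_s = 0.7934 × 0.9987 × 0.9992 = 0.7917.
Q̄ = (1362/π) × (0.0496 + 0.7917) = 433.54 × 0.8413 = 364.74 W/m².

365 W/m²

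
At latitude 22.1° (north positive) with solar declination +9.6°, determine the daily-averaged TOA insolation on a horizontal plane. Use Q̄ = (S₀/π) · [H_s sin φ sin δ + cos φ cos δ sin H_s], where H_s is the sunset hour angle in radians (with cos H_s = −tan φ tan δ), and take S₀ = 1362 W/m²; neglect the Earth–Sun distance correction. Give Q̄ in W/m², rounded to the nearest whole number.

440 W/m²

cos H_s = −tan(22.1°) · tan(9.6°) = -0.0687, so H_s = arccos(-0.0687) = 93.94°. In radians, H_s = 1.6396.
H_s sin φ sin δ = 1.6396 × 0.3762 × 0.1668 = 0.1029.
cos φ cos δ sin H_s = 0.9265 × 0.9860 × 0.9976 = 0.9113.
Q̄ = (1362/π) × (0.1029 + 0.9113) = 433.54 × 1.0142 = 439.70 W/m².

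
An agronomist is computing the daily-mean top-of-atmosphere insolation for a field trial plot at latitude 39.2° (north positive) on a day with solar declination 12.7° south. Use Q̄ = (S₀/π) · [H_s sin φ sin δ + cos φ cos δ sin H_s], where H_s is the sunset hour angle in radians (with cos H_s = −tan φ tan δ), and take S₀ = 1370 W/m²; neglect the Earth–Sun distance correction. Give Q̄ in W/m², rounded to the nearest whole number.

The sunset hour angle satisfies cos H_s = −tan φ tan δ = 0.1838, giving H_s = 79.41°. In radians, H_s = 1.3860.
H_s sin φ sin δ = 1.3860 × 0.6320 × -0.2198 = -0.1925.
cos φ cos δ sin H_s = 0.7749 × 0.9755 × 0.9830 = 0.7431.
Q̄ = (1370/π) × (-0.1925 + 0.7431) = 436.08 × 0.5506 = 240.11 W/m².

240 W/m²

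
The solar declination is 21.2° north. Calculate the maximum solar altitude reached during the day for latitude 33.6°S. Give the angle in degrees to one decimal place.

35.2°

At local solar noon the hour angle is zero, so the elevation is 90° − |φ − δ| = 90° − |-33.6° − (21.2°)| = 90° − 54.8° = 35.2°.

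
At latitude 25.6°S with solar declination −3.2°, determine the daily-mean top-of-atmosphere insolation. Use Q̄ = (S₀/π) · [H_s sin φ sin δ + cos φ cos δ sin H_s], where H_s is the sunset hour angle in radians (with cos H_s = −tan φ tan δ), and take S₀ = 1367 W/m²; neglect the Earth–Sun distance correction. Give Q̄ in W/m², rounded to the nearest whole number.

408 W/m²

−tan φ tan δ = −(-0.4791)(-0.0559) = -0.0268; H_s = arccos(-0.0268) = 91.54°. In radians, H_s = 1.5977.
H_s sin φ sin δ = 1.5977 × -0.4321 × -0.0558 = 0.0385.
cos φ cos δ sin H_s = 0.9018 × 0.9984 × 0.9996 = 0.9000.
Q̄ = (1367/π) × (0.0385 + 0.9000) = 435.13 × 0.9385 = 408.37 W/m².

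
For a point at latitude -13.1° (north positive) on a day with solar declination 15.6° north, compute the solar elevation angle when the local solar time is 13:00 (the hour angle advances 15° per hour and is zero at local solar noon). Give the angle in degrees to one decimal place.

Hour angle H = 15° × (13 − 12) = 15.00°.
cos θ_z = sin φ sin δ + cos φ cos δ cos H = (-0.2267)(0.2689) + (0.9740)(0.9632)(0.9659) = 0.8452.
θ_z = arccos(0.8452) = 32.31°, so the elevation is 90° − 32.31° = 57.69°.

57.7°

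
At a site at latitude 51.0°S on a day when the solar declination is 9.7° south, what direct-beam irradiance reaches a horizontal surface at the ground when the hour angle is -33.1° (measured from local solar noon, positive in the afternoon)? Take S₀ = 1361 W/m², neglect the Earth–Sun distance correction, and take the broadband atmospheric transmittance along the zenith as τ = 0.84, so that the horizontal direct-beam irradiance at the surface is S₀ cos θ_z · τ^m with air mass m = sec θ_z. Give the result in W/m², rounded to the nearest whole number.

cos θ_z = sin φ sin δ + cos φ cos δ cos H = (-0.7771)(-0.1685) + (0.6293)(0.9857)(0.8377) = 0.6506.
Air mass m = 1/cos θ_z = 1/0.6506 = 1.537; τ^m = 0.84^1.537 = 0.7649.
Surface direct beam = 1361 × 0.6506 × 0.7649 = 677.29 W/m².

677 W/m²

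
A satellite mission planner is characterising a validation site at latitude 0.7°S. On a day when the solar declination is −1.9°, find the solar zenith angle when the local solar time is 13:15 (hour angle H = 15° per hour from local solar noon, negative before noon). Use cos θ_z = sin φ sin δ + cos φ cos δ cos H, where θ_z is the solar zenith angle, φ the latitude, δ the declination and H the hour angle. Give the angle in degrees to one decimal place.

18.8°

Hour angle H = 15° × (13.25 − 12) = 18.75°.
With φ = -0.7°, δ = -1.9°, H = 18.75°: sin φ sin δ = 0.0004, cos φ cos δ cos H = 0.9463, so cos θ_z = 0.9467.
θ_z = arccos(0.9467) = 18.79°.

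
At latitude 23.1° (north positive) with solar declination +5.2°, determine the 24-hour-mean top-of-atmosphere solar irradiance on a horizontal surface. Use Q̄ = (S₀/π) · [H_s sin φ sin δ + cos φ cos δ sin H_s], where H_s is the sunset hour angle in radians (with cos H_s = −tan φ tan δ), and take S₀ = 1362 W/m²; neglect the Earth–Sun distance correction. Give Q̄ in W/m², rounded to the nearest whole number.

−tan φ tan δ = −(0.4265)(0.0910) = -0.0388; H_s = arccos(-0.0388) = 92.22°. In radians, H_s = 1.6095.
H_s sin φ sin δ = 1.6095 × 0.3923 × 0.0906 = 0.0572.
cos φ cos δ sin H_s = 0.9198 × 0.9959 × 0.9993 = 0.9154.
Q̄ = (1362/π) × (0.0572 + 0.9154) = 433.54 × 0.9726 = 421.66 W/m².

422 W/m²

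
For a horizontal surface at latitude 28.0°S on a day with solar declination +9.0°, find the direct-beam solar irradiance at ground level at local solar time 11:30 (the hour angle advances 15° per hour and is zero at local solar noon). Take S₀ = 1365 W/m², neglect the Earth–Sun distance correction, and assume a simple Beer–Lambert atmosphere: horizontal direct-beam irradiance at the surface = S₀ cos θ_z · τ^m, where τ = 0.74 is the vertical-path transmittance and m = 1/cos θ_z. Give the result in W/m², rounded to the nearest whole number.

Hour angle H = 15° × (11.5 − 12) = -7.50°.
cos θ_z = sin(-28.0°) sin(9.0°) + cos(-28.0°) cos(9.0°) cos(-7.50°) = -0.0734 + 0.8646 = 0.7912.
Air mass m = 1/cos θ_z = 1/0.7912 = 1.264; τ^m = 0.74^1.264 = 0.6835.
Surface direct beam = 1365 × 0.7912 × 0.6835 = 738.17 W/m².

738 W/m²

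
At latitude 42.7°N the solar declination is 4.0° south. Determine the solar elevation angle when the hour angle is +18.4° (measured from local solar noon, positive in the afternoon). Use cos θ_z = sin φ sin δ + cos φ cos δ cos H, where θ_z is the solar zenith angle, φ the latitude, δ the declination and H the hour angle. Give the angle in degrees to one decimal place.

With φ = 42.7°, δ = -4.0°, H = 18.40°: sin φ sin δ = -0.0473, cos φ cos δ cos H = 0.6956, so cos θ_z = 0.6483.
θ_z = arccos(0.6483) = 49.59°, so the elevation is 90° − 49.59° = 40.41°.

40.4°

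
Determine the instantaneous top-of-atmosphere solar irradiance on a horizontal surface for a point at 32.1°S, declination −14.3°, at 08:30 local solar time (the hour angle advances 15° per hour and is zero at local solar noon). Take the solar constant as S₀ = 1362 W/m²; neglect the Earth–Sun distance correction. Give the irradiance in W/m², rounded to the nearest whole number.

859 W/m²

Hour angle H = 15° × (8.5 − 12) = -52.50°.
cos θ_z = sin φ sin δ + cos φ cos δ cos H = (-0.5314)(-0.2470) + (0.8471)(0.9690)(0.6088) = 0.6310.
Top-of-atmosphere irradiance = S₀ cos θ_z = 1362 × 0.6310 = 859.42 W/m².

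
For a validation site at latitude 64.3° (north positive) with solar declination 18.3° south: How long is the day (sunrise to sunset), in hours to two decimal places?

6.21 hours

cos H_s = −tan(64.3°) · tan(-18.3°) = 0.6872, so H_s = arccos(0.6872) = 46.59°.
Day length = 2 H_s / 15° h⁻¹ = 93.18° / 15 = 6.212 h.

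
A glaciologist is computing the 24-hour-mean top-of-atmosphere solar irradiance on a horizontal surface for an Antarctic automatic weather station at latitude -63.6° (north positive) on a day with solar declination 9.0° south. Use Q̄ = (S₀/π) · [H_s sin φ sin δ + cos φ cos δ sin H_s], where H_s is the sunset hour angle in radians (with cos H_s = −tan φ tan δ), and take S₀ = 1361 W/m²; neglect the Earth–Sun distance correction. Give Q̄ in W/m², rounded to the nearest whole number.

cos H_s = −tan(-63.6°) · tan(-9.0°) = -0.3191, so H_s = arccos(-0.3191) = 108.61°. In radians, H_s = 1.8956.
H_s sin φ sin δ = 1.8956 × -0.8957 × -0.1564 = 0.2655.
cos φ cos δ sin H_s = 0.4446 × 0.9877 × 0.9477 = 0.4162.
Q̄ = (1361/π) × (0.2655 + 0.4162) = 433.22 × 0.6817 = 295.33 W/m².

295 W/m²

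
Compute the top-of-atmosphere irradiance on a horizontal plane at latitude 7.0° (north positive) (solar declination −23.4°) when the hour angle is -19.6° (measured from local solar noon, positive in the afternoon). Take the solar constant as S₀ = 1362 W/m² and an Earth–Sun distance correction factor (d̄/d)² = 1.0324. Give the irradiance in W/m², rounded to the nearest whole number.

1139 W/m²

cos θ_z = sin φ sin δ + cos φ cos δ cos H = (0.1219)(-0.3971) + (0.9925)(0.9178)(0.9421) = 0.8098.
Top-of-atmosphere irradiance = S₀ (d̄/d)² cos θ_z = 1362 × 1.0324 × 0.8098 = 1138.68 W/m².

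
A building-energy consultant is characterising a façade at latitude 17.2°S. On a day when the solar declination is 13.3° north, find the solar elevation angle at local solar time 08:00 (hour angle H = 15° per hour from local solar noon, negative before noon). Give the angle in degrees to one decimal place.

Hour angle H = 15° × (8 − 12) = -60.00°.
cos θ_z = sin(-17.2°) sin(13.3°) + cos(-17.2°) cos(13.3°) cos(-60.00°) = -0.0680 + 0.4648 = 0.3968.
θ_z = arccos(0.3968) = 66.62°, so the elevation is 90° − 66.62° = 23.38°.

23.4°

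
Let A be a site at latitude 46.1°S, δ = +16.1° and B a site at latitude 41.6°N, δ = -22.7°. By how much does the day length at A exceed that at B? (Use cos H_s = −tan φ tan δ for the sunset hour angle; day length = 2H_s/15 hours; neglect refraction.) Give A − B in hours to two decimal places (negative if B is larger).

+0.58 h

A: H_s = arccos(−tan -46.1° · tan 16.1°) = 72.55°, so 2H_s/15 = 9.6733 h.
B: H_s = arccos(−tan 41.6° · tan -22.7°) = 68.20°, so 2H_s/15 = 9.0933 h.
A − B = 9.6733 − 9.0933 = 0.5800 h.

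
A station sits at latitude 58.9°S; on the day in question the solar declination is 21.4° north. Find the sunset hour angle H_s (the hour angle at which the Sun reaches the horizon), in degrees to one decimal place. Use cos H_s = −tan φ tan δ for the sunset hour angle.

The sunset hour angle satisfies cos H_s = −tan φ tan δ = 0.6497, giving H_s = 49.48°.

49.5°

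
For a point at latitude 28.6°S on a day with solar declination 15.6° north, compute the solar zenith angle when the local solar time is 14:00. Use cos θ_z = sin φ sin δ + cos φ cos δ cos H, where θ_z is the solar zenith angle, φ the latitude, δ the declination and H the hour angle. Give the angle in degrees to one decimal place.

52.9°

Hour angle H = 15° × (14 − 12) = 30.00°.
cos θ_z = sin(-28.6°) sin(15.6°) + cos(-28.6°) cos(15.6°) cos(30.00°) = -0.1287 + 0.7323 = 0.6036.
θ_z = arccos(0.6036) = 52.87°.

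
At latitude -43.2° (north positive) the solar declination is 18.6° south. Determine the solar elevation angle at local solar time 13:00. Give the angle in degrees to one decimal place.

62.3°

Hour angle H = 15° × (13 − 12) = 15.00°.
With φ = -43.2°, δ = -18.6°, H = 15.00°: sin φ sin δ = 0.2183, cos φ cos δ cos H = 0.6674, so cos θ_z = 0.8857.
θ_z = arccos(0.8857) = 27.66°, so the elevation is 90° − 27.66° = 62.34°.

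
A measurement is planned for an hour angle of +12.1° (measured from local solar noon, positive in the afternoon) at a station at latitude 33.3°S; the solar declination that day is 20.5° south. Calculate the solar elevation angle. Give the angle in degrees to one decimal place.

73.3°

cos θ_z = sin φ sin δ + cos φ cos δ cos H = (-0.5490)(-0.3502) + (0.8358)(0.9367)(0.9778) = 0.9578.
θ_z = arccos(0.9578) = 16.70°, so the elevation is 90° − 16.70° = 73.30°.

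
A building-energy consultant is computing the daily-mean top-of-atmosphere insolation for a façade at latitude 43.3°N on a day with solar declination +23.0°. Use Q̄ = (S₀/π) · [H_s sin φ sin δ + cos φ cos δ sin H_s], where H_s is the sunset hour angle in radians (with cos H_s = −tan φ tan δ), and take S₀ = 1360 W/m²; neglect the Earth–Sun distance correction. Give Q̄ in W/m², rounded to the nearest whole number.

496 W/m²

The sunset hour angle satisfies cos H_s = −tan φ tan δ = -0.4000, giving H_s = 113.58°. In radians, H_s = 1.9823.
H_s sin φ sin δ = 1.9823 × 0.6858 × 0.3907 = 0.5311.
cos φ cos δ sin H_s = 0.7278 × 0.9205 × 0.9165 = 0.6140.
Q̄ = (1360/π) × (0.5311 + 0.6140) = 432.90 × 1.1451 = 495.71 W/m².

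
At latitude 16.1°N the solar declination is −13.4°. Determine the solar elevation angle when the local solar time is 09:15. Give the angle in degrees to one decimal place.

39.7°

Hour angle H = 15° × (9.25 − 12) = -41.25°.
cos θ_z = sin(16.1°) sin(-13.4°) + cos(16.1°) cos(-13.4°) cos(-41.25°) = -0.0643 + 0.7027 = 0.6384.
θ_z = arccos(0.6384) = 50.33°, so the elevation is 90° − 50.33° = 39.67°.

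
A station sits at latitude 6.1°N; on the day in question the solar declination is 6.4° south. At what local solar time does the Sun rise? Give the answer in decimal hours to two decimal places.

The sunset hour angle satisfies cos H_s = −tan φ tan δ = 0.0120, giving H_s = 89.31°.
Sunrise is at 12 − H_s/15 = 12 − 5.954 = 6.046 h local solar time.

6.05 h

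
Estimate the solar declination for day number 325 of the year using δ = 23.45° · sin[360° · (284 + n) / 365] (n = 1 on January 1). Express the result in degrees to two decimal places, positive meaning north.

360 × (284 + 325) / 365 = 600.658°; sin(600.658°) = -0.8717.
δ = 23.45 × -0.8717 = -20.441° ≈ -20.44°.

-20.44°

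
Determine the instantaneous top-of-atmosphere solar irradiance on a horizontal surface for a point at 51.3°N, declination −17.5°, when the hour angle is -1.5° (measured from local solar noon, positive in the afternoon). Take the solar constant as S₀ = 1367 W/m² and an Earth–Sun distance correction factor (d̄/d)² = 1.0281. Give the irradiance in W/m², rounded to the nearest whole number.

cos θ_z = sin(51.3°) sin(-17.5°) + cos(51.3°) cos(-17.5°) cos(-1.50°) = -0.2347 + 0.5961 = 0.3614.
Top-of-atmosphere irradiance = S₀ (d̄/d)² cos θ_z = 1367 × 1.0281 × 0.3614 = 507.92 W/m².

508 W/m²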